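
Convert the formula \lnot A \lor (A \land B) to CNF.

\lnot A \lor (A \land B)
⇔ (\lnot A \lor A) \land (\lnot A \lor B)   (distribute \lor over \land)
⇔ \lnot A \lor B   (simplify)

\lnot A \lor B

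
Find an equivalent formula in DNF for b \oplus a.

b \oplus a
⇔ (b \land \lnot a) \lor (\lnot b \land a)   — expand \oplus

(b \land \lnot a) \lor (\lnot b \land a)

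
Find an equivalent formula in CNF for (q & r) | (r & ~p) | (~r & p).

(q | ~p | ~r) & (r | p)

(q & r) | (r & ~p) | (~r & p)
≡ (q | r | ~r) & (q | r | p) & (q | ~p | ~r) & (q | ~p | p) & (r | r | ~r) & (r | r | p) & (r | ~p | ~r) & (r | ~p | p)   [distribute | over &]
≡ (q | ~p | ~r) & (r | p)   [simplify]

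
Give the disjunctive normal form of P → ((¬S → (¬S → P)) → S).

P → ((¬S → (¬S → P)) → S)
= ¬P ∨ ((¬S → (¬S → P)) → S)   [eliminate →]
= ¬P ∨ ¬(¬S → (¬S → P)) ∨ S   [eliminate →]
= ¬P ∨ ¬(¬¬S ∨ (¬S → P)) ∨ S   [eliminate →]
= ¬P ∨ ¬(¬¬S ∨ ¬¬S ∨ P) ∨ S   [eliminate →]
= ¬P ∨ (¬¬¬S ∧ ¬¬¬S ∧ ¬P) ∨ S   [De Morgan]
= ¬P ∨ (¬S ∧ ¬¬¬S ∧ ¬P) ∨ S   [double negation]
= ¬P ∨ (¬S ∧ ¬S ∧ ¬P) ∨ S   [double negation]
= ¬P ∨ S   [simplify]

¬P ∨ S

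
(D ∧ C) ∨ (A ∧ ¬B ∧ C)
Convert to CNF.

(D ∨ A) ∧ (D ∨ ¬B) ∧ C

(D ∧ C) ∨ (A ∧ ¬B ∧ C)
≡ (D ∨ A) ∧ (D ∨ ¬B) ∧ (D ∨ C) ∧ (C ∨ A) ∧ (C ∨ ¬B) ∧ (C ∨ C)
≡ (D ∨ A) ∧ (D ∨ ¬B) ∧ C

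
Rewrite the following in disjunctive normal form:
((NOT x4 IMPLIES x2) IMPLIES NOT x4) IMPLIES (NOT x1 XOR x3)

((NOT x4 IMPLIES x2) IMPLIES NOT x4) IMPLIES (NOT x1 XOR x3)
⇔ NOT ((NOT x4 IMPLIES x2) IMPLIES NOT x4) OR (NOT x1 XOR x3)   [eliminate IMPLIES]
⇔ NOT (NOT (NOT x4 IMPLIES x2) OR NOT x4) OR (NOT x1 XOR x3)   [eliminate IMPLIES]
⇔ NOT (NOT (NOT NOT x4 OR x2) OR NOT x4) OR (NOT x1 XOR x3)   [eliminate IMPLIES]
⇔ NOT (NOT (NOT NOT x4 OR x2) OR NOT x4) OR (NOT x1 AND NOT x3) OR (NOT NOT x1 AND x3)   [expand XOR]
⇔ (NOT NOT (NOT NOT x4 OR x2) AND NOT NOT x4) OR (NOT x1 AND NOT x3) OR (NOT NOT x1 AND x3)   [De Morgan]
⇔ ((NOT NOT x4 OR x2) AND NOT NOT x4) OR (NOT x1 AND NOT x3) OR (NOT NOT x1 AND x3)   [double negation]
⇔ ((x4 OR x2) AND NOT NOT x4) OR (NOT x1 AND NOT x3) OR (NOT NOT x1 AND x3)   [double negation]
⇔ ((x4 OR x2) AND x4) OR (NOT x1 AND NOT x3) OR (NOT NOT x1 AND x3)   [double negation]
⇔ ((x4 OR x2) AND x4) OR (NOT x1 AND NOT x3) OR (x1 AND x3)   [double negation]
⇔ (x4 AND x4) OR (x2 AND x4) OR (NOT x1 AND NOT x3) OR (x1 AND x3)   [distribute AND over OR]
⇔ x4 OR (NOT x1 AND NOT x3) OR (x1 AND x3)   [simplify]

x4 OR (NOT x1 AND NOT x3) OR (x1 AND x3)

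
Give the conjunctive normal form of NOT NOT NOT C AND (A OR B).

NOT C AND (A OR B)

NOT NOT NOT C AND (A OR B)
= NOT C AND (A OR B)   — double negation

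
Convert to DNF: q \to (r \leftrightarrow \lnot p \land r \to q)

\lnot q \lor p \land r \lor q \land r

q \to (r \leftrightarrow \lnot p \land r \to q)
= \lnot q \lor (r \leftrightarrow \lnot p \land r \to q)   [eliminate \to]
= \lnot q \lor (r \to (\lnot p \land r \to q)) \land ((\lnot p \land r \to q) \to r)   [eliminate \leftrightarrow]
= \lnot q \lor (\lnot r \lor (\lnot p \land r \to q)) \land ((\lnot p \land r \to q) \to r)   [eliminate \to]
= \lnot q \lor (\lnot r \lor \lnot (\lnot p \land r) \lor q) \land ((\lnot p \land r \to q) \to r)   [eliminate \to]
= \lnot q \lor (\lnot r \lor \lnot (\lnot p \land r) \lor q) \land (\lnot (\lnot p \land r \to q) \lor r)   [eliminate \to]
= \lnot q \lor (\lnot r \lor \lnot (\lnot p \land r) \lor q) \land (\lnot (\lnot (\lnot p \land r) \lor q) \lor r)   [eliminate \to]
= \lnot q \lor (\lnot r \lor \lnot \lnot p \lor \lnot r \lor q) \land (\lnot (\lnot (\lnot p \land r) \lor q) \lor r)   [De Morgan]
= \lnot q \lor (\lnot r \lor p \lor \lnot r \lor q) \land (\lnot (\lnot (\lnot p \land r) \lor q) \lor r)   [double negation]
= \lnot q \lor (\lnot r \lor p \lor \lnot r \lor q) \land (\lnot \lnot (\lnot p \land r) \land \lnot q \lor r)   [De Morgan]
= \lnot q \lor (\lnot r \lor p \lor \lnot r \lor q) \land (\lnot p \land r \land \lnot q \lor r)   [double negation]
= \lnot q \lor \lnot r \land \lnot p \land r \land \lnot q \lor \lnot r \land r \lor p \land \lnot p \land r \land \lnot q \lor p \land r \lor \lnot r \land \lnot p \land r \land \lnot q \lor \lnot r \land r \lor q \land \lnot p \land r \land \lnot q \lor q \land r   [distribute \land over \lor]
= \lnot q \lor p \land r \lor q \land r   [simplify]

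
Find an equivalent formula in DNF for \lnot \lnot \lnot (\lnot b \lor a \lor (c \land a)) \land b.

\lnot \lnot \lnot (\lnot b \lor a \lor (c \land a)) \land b
≡ \lnot (\lnot b \lor a \lor (c \land a)) \land b   (double negation)
≡ \lnot \lnot b \land \lnot a \land \lnot (c \land a) \land b   (De Morgan)
≡ b \land \lnot a \land \lnot (c \land a) \land b   (double negation)
≡ b \land \lnot a \land (\lnot c \lor \lnot a) \land b   (De Morgan)
≡ (b \land \lnot a \land \lnot c \land b) \lor (b \land \lnot a \land \lnot a \land b)   (distribute \land over \lor)
≡ b \land \lnot a   (simplify)

b \land \lnot a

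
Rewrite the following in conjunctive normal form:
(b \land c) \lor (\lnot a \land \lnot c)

(b \lor \lnot a) \land (b \lor \lnot c) \land (c \lor \lnot a)

(b \land c) \lor (\lnot a \land \lnot c)
≡ (b \lor \lnot a) \land (b \lor \lnot c) \land (c \lor \lnot a) \land (c \lor \lnot c)   [distribute \lor over \land]
≡ (b \lor \lnot a) \land (b \lor \lnot c) \land (c \lor \lnot a)   [simplify]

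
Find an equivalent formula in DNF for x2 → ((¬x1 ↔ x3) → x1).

¬x2 ∨ (¬x1 ∧ ¬x3) ∨ x1

x2 → ((¬x1 ↔ x3) → x1)
≡ ¬x2 ∨ ((¬x1 ↔ x3) → x1)   (eliminate →)
≡ ¬x2 ∨ ¬(¬x1 ↔ x3) ∨ x1   (eliminate →)
≡ ¬x2 ∨ ¬((¬x1 → x3) ∧ (x3 → ¬x1)) ∨ x1   (eliminate ↔)
≡ ¬x2 ∨ ¬((¬¬x1 ∨ x3) ∧ (x3 → ¬x1)) ∨ x1   (eliminate →)
≡ ¬x2 ∨ ¬((¬¬x1 ∨ x3) ∧ (¬x3 ∨ ¬x1)) ∨ x1   (eliminate →)
≡ ¬x2 ∨ ¬(¬¬x1 ∨ x3) ∨ ¬(¬x3 ∨ ¬x1) ∨ x1   (De Morgan)
≡ ¬x2 ∨ (¬¬¬x1 ∧ ¬x3) ∨ ¬(¬x3 ∨ ¬x1) ∨ x1   (De Morgan)
≡ ¬x2 ∨ (¬x1 ∧ ¬x3) ∨ ¬(¬x3 ∨ ¬x1) ∨ x1   (double negation)
≡ ¬x2 ∨ (¬x1 ∧ ¬x3) ∨ (¬¬x3 ∧ ¬¬x1) ∨ x1   (De Morgan)
≡ ¬x2 ∨ (¬x1 ∧ ¬x3) ∨ (x3 ∧ ¬¬x1) ∨ x1   (double negation)
≡ ¬x2 ∨ (¬x1 ∧ ¬x3) ∨ (x3 ∧ x1) ∨ x1   (double negation)
≡ ¬x2 ∨ (¬x1 ∧ ¬x3) ∨ x1   (simplify)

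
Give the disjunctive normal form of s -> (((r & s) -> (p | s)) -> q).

s -> (((r & s) -> (p | s)) -> q)
⇔ ~s | (((r & s) -> (p | s)) -> q)
⇔ ~s | ~((r & s) -> (p | s)) | q
⇔ ~s | ~(~(r & s) | p | s) | q
⇔ ~s | (~~(r & s) & ~p & ~s) | q
⇔ ~s | (r & s & ~p & ~s) | q
⇔ ~s | q

~s | q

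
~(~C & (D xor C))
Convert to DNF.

C | (~D & ~C)

~(~C & (D xor C))
⇔ ~(~C & ((D & ~C) | (~D & C)))   — expand xor
⇔ ~~C | ~((D & ~C) | (~D & C))   — De Morgan
⇔ C | ~((D & ~C) | (~D & C))   — double negation
⇔ C | (~(D & ~C) & ~(~D & C))   — De Morgan
⇔ C | ((~D | ~~C) & ~(~D & C))   — De Morgan
⇔ C | ((~D | C) & ~(~D & C))   — double negation
⇔ C | ((~D | C) & (~~D | ~C))   — De Morgan
⇔ C | ((~D | C) & (D | ~C))   — double negation
⇔ C | (~D & D) | (~D & ~C) | (C & D) | (C & ~C)   — distribute & over |
⇔ C | (~D & ~C)   — simplify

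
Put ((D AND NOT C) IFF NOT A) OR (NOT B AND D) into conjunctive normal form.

((D AND NOT C) IFF NOT A) OR (NOT B AND D)
≡ (((D AND NOT C) IMPLIES NOT A) AND (NOT A IMPLIES (D AND NOT C))) OR (NOT B AND D)   (eliminate IFF)
≡ ((NOT (D AND NOT C) OR NOT A) AND (NOT A IMPLIES (D AND NOT C))) OR (NOT B AND D)   (eliminate IMPLIES)
≡ ((NOT (D AND NOT C) OR NOT A) AND (NOT NOT A OR (D AND NOT C))) OR (NOT B AND D)   (eliminate IMPLIES)
≡ ((NOT D OR NOT NOT C OR NOT A) AND (NOT NOT A OR (D AND NOT C))) OR (NOT B AND D)   (De Morgan)
≡ ((NOT D OR C OR NOT A) AND (NOT NOT A OR (D AND NOT C))) OR (NOT B AND D)   (double negation)
≡ ((NOT D OR C OR NOT A) AND (A OR (D AND NOT C))) OR (NOT B AND D)   (double negation)
≡ (NOT D OR C OR NOT A OR NOT B) AND (NOT D OR C OR NOT A OR D) AND (A OR D OR NOT B) AND (A OR D OR D) AND (A OR NOT C OR NOT B) AND (A OR NOT C OR D)   (distribute OR over AND)
≡ (NOT D OR C OR NOT A OR NOT B) AND (A OR D) AND (A OR NOT C OR NOT B)   (simplify)

(NOT D OR C OR NOT A OR NOT B) AND (A OR D) AND (A OR NOT C OR NOT B)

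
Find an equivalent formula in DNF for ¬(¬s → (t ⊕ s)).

¬(¬s → (t ⊕ s))
≡ ¬(¬¬s ∨ (t ⊕ s))   [eliminate →]
≡ ¬(¬¬s ∨ (t ∧ ¬s) ∨ (¬t ∧ s))   [expand ⊕]
≡ ¬¬¬s ∧ ¬(t ∧ ¬s) ∧ ¬(¬t ∧ s)   [De Morgan]
≡ ¬s ∧ ¬(t ∧ ¬s) ∧ ¬(¬t ∧ s)   [double negation]
≡ ¬s ∧ (¬t ∨ ¬¬s) ∧ ¬(¬t ∧ s)   [De Morgan]
≡ ¬s ∧ (¬t ∨ s) ∧ ¬(¬t ∧ s)   [double negation]
≡ ¬s ∧ (¬t ∨ s) ∧ (¬¬t ∨ ¬s)   [De Morgan]
≡ ¬s ∧ (¬t ∨ s) ∧ (t ∨ ¬s)   [double negation]
≡ (¬s ∧ ¬t ∧ t) ∨ (¬s ∧ ¬t ∧ ¬s) ∨ (¬s ∧ s ∧ t) ∨ (¬s ∧ s ∧ ¬s)   [distribute ∧ over ∨]
≡ ¬s ∧ ¬t   [simplify]

¬s ∧ ¬t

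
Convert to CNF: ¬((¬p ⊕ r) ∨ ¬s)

¬((¬p ⊕ r) ∨ ¬s)
= ¬(((¬p ∨ r) ∧ ¬(¬p ∧ r)) ∨ ¬s)   [expand ⊕]
= ¬((¬p ∨ r) ∧ ¬(¬p ∧ r)) ∧ ¬¬s   [De Morgan]
= (¬(¬p ∨ r) ∨ ¬¬(¬p ∧ r)) ∧ ¬¬s   [De Morgan]
= ((¬¬p ∧ ¬r) ∨ ¬¬(¬p ∧ r)) ∧ ¬¬s   [De Morgan]
= ((p ∧ ¬r) ∨ ¬¬(¬p ∧ r)) ∧ ¬¬s   [double negation]
= ((p ∧ ¬r) ∨ (¬p ∧ r)) ∧ ¬¬s   [double negation]
= ((p ∧ ¬r) ∨ (¬p ∧ r)) ∧ s   [double negation]
= (p ∨ ¬p) ∧ (p ∨ r) ∧ (¬r ∨ ¬p) ∧ (¬r ∨ r) ∧ s   [distribute ∨ over ∧]
= (p ∨ r) ∧ (¬r ∨ ¬p) ∧ s   [simplify]

(p ∨ r) ∧ (¬r ∨ ¬p) ∧ s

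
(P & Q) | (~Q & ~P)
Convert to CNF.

(P | ~Q) & (Q | ~P)

(P & Q) | (~Q & ~P)
≡ (P | ~Q) & (P | ~P) & (Q | ~Q) & (Q | ~P)   [distribute | over &]
≡ (P | ~Q) & (Q | ~P)   [simplify]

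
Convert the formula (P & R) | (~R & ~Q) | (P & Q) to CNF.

(P | ~R) & (P | ~Q)

(P & R) | (~R & ~Q) | (P & Q)
⇔ (P | ~R | P) & (P | ~R | Q) & (P | ~Q | P) & (P | ~Q | Q) & (R | ~R | P) & (R | ~R | Q) & (R | ~Q | P) & (R | ~Q | Q)
⇔ (P | ~R) & (P | ~Q)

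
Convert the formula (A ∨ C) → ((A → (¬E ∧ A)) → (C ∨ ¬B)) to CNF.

(A ∨ C) → ((A → (¬E ∧ A)) → (C ∨ ¬B))
= ¬(A ∨ C) ∨ ((A → (¬E ∧ A)) → (C ∨ ¬B))   — eliminate →
= ¬(A ∨ C) ∨ ¬(A → (¬E ∧ A)) ∨ C ∨ ¬B   — eliminate →
= ¬(A ∨ C) ∨ ¬(¬A ∨ (¬E ∧ A)) ∨ C ∨ ¬B   — eliminate →
= (¬A ∧ ¬C) ∨ ¬(¬A ∨ (¬E ∧ A)) ∨ C ∨ ¬B   — De Morgan
= (¬A ∧ ¬C) ∨ (¬¬A ∧ ¬(¬E ∧ A)) ∨ C ∨ ¬B   — De Morgan
= (¬A ∧ ¬C) ∨ (A ∧ ¬(¬E ∧ A)) ∨ C ∨ ¬B   — double negation
= (¬A ∧ ¬C) ∨ (A ∧ (¬¬E ∨ ¬A)) ∨ C ∨ ¬B   — De Morgan
= (¬A ∧ ¬C) ∨ (A ∧ (E ∨ ¬A)) ∨ C ∨ ¬B   — double negation
= (¬A ∨ A ∨ C ∨ ¬B) ∧ (¬A ∨ E ∨ ¬A ∨ C ∨ ¬B) ∧ (¬C ∨ A ∨ C ∨ ¬B) ∧ (¬C ∨ E ∨ ¬A ∨ C ∨ ¬B)   — distribute ∨ over ∧
= ¬A ∨ E ∨ C ∨ ¬B   — simplify

¬A ∨ E ∨ C ∨ ¬B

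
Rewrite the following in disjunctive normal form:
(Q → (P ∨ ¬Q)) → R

(Q → (P ∨ ¬Q)) → R
≡ ¬(Q → (P ∨ ¬Q)) ∨ R   — eliminate →
≡ ¬(¬Q ∨ P ∨ ¬Q) ∨ R   — eliminate →
≡ (¬¬Q ∧ ¬P ∧ ¬¬Q) ∨ R   — De Morgan
≡ (Q ∧ ¬P ∧ ¬¬Q) ∨ R   — double negation
≡ (Q ∧ ¬P ∧ Q) ∨ R   — double negation
≡ (Q ∧ ¬P) ∨ R   — simplify

(Q ∧ ¬P) ∨ R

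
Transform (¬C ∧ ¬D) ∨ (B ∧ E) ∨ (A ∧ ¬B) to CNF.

(¬C ∨ B ∨ A) ∧ (¬C ∨ E ∨ A) ∧ (¬C ∨ E ∨ ¬B) ∧ (¬D ∨ B ∨ A) ∧ (¬D ∨ E ∨ A) ∧ (¬D ∨ E ∨ ¬B)

(¬C ∧ ¬D) ∨ (B ∧ E) ∨ (A ∧ ¬B)
⇔ (¬C ∨ B ∨ A) ∧ (¬C ∨ B ∨ ¬B) ∧ (¬C ∨ E ∨ A) ∧ (¬C ∨ E ∨ ¬B) ∧ (¬D ∨ B ∨ A) ∧ (¬D ∨ B ∨ ¬B) ∧ (¬D ∨ E ∨ A) ∧ (¬D ∨ E ∨ ¬B)   [distribute ∨ over ∧]
⇔ (¬C ∨ B ∨ A) ∧ (¬C ∨ E ∨ A) ∧ (¬C ∨ E ∨ ¬B) ∧ (¬D ∨ B ∨ A) ∧ (¬D ∨ E ∨ A) ∧ (¬D ∨ E ∨ ¬B)   [simplify]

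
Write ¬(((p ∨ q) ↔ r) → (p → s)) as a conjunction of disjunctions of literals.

¬(((p ∨ q) ↔ r) → (p → s))
≡ ¬(¬((p ∨ q) ↔ r) ∨ (p → s))
≡ ¬(¬(((p ∨ q) → r) ∧ (r → (p ∨ q))) ∨ (p → s))
≡ ¬(¬((¬(p ∨ q) ∨ r) ∧ (r → (p ∨ q))) ∨ (p → s))
≡ ¬(¬((¬(p ∨ q) ∨ r) ∧ (¬r ∨ p ∨ q)) ∨ (p → s))
≡ ¬(¬((¬(p ∨ q) ∨ r) ∧ (¬r ∨ p ∨ q)) ∨ ¬p ∨ s)
≡ ¬¬((¬(p ∨ q) ∨ r) ∧ (¬r ∨ p ∨ q)) ∧ ¬¬p ∧ ¬s
≡ (¬(p ∨ q) ∨ r) ∧ (¬r ∨ p ∨ q) ∧ ¬¬p ∧ ¬s
≡ ((¬p ∧ ¬q) ∨ r) ∧ (¬r ∨ p ∨ q) ∧ ¬¬p ∧ ¬s
≡ ((¬p ∧ ¬q) ∨ r) ∧ (¬r ∨ p ∨ q) ∧ p ∧ ¬s
≡ (¬p ∨ r) ∧ (¬q ∨ r) ∧ (¬r ∨ p ∨ q) ∧ p ∧ ¬s
≡ (¬p ∨ r) ∧ (¬q ∨ r) ∧ p ∧ ¬s

(¬p ∨ r) ∧ (¬q ∨ r) ∧ p ∧ ¬s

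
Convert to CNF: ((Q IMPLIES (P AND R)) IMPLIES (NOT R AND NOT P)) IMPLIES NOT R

((Q IMPLIES (P AND R)) IMPLIES (NOT R AND NOT P)) IMPLIES NOT R
⇔ NOT ((Q IMPLIES (P AND R)) IMPLIES (NOT R AND NOT P)) OR NOT R   — eliminate IMPLIES
⇔ NOT (NOT (Q IMPLIES (P AND R)) OR (NOT R AND NOT P)) OR NOT R   — eliminate IMPLIES
⇔ NOT (NOT (NOT Q OR (P AND R)) OR (NOT R AND NOT P)) OR NOT R   — eliminate IMPLIES
⇔ (NOT NOT (NOT Q OR (P AND R)) AND NOT (NOT R AND NOT P)) OR NOT R   — De Morgan
⇔ ((NOT Q OR (P AND R)) AND NOT (NOT R AND NOT P)) OR NOT R   — double negation
⇔ ((NOT Q OR (P AND R)) AND (NOT NOT R OR NOT NOT P)) OR NOT R   — De Morgan
⇔ ((NOT Q OR (P AND R)) AND (R OR NOT NOT P)) OR NOT R   — double negation
⇔ ((NOT Q OR (P AND R)) AND (R OR P)) OR NOT R   — double negation
⇔ (NOT Q OR P OR NOT R) AND (NOT Q OR R OR NOT R) AND (R OR P OR NOT R)   — distribute OR over AND
⇔ NOT Q OR P OR NOT R   — simplify

NOT Q OR P OR NOT R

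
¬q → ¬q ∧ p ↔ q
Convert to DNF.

¬q → ¬q ∧ p ↔ q
≡ ((¬q → ¬q ∧ p) → q) ∧ (q → (¬q → ¬q ∧ p))
≡ (¬(¬q → ¬q ∧ p) ∨ q) ∧ (q → (¬q → ¬q ∧ p))
≡ (¬(¬¬q ∨ ¬q ∧ p) ∨ q) ∧ (q → (¬q → ¬q ∧ p))
≡ (¬(¬¬q ∨ ¬q ∧ p) ∨ q) ∧ (¬q ∨ (¬q → ¬q ∧ p))
≡ (¬(¬¬q ∨ ¬q ∧ p) ∨ q) ∧ (¬q ∨ ¬¬q ∨ ¬q ∧ p)
≡ (¬¬¬q ∧ ¬(¬q ∧ p) ∨ q) ∧ (¬q ∨ ¬¬q ∨ ¬q ∧ p)
≡ (¬q ∧ ¬(¬q ∧ p) ∨ q) ∧ (¬q ∨ ¬¬q ∨ ¬q ∧ p)
≡ (¬q ∧ (¬¬q ∨ ¬p) ∨ q) ∧ (¬q ∨ ¬¬q ∨ ¬q ∧ p)
≡ (¬q ∧ (q ∨ ¬p) ∨ q) ∧ (¬q ∨ ¬¬q ∨ ¬q ∧ p)
≡ (¬q ∧ (q ∨ ¬p) ∨ q) ∧ (¬q ∨ q ∨ ¬q ∧ p)
≡ ¬q ∧ q ∧ ¬q ∨ ¬q ∧ q ∧ q ∨ ¬q ∧ q ∧ ¬q ∧ p ∨ ¬q ∧ ¬p ∧ ¬q ∨ ¬q ∧ ¬p ∧ q ∨ ¬q ∧ ¬p ∧ ¬q ∧ p ∨ q ∧ ¬q ∨ q ∧ q ∨ q ∧ ¬q ∧ p
≡ ¬q ∧ ¬p ∨ q

¬q ∧ ¬p ∨ q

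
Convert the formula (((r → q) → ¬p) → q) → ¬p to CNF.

(((r → q) → ¬p) → q) → ¬p
⇔ ¬(((r → q) → ¬p) → q) ∨ ¬p   [eliminate →]
⇔ ¬(¬((r → q) → ¬p) ∨ q) ∨ ¬p   [eliminate →]
⇔ ¬(¬(¬(r → q) ∨ ¬p) ∨ q) ∨ ¬p   [eliminate →]
⇔ ¬(¬(¬(¬r ∨ q) ∨ ¬p) ∨ q) ∨ ¬p   [eliminate →]
⇔ (¬¬(¬(¬r ∨ q) ∨ ¬p) ∧ ¬q) ∨ ¬p   [De Morgan]
⇔ ((¬(¬r ∨ q) ∨ ¬p) ∧ ¬q) ∨ ¬p   [double negation]
⇔ (((¬¬r ∧ ¬q) ∨ ¬p) ∧ ¬q) ∨ ¬p   [De Morgan]
⇔ (((r ∧ ¬q) ∨ ¬p) ∧ ¬q) ∨ ¬p   [double negation]
⇔ (r ∨ ¬p ∨ ¬p) ∧ (¬q ∨ ¬p ∨ ¬p) ∧ (¬q ∨ ¬p)   [distribute ∨ over ∧]
⇔ (r ∨ ¬p) ∧ (¬q ∨ ¬p)   [simplify]

(r ∨ ¬p) ∧ (¬q ∨ ¬p)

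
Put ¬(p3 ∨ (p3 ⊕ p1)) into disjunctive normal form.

¬(p3 ∨ (p3 ⊕ p1))
≡ ¬(p3 ∨ (p3 ∧ ¬p1) ∨ (¬p3 ∧ p1))   [expand ⊕]
≡ ¬p3 ∧ ¬(p3 ∧ ¬p1) ∧ ¬(¬p3 ∧ p1)   [De Morgan]
≡ ¬p3 ∧ (¬p3 ∨ ¬¬p1) ∧ ¬(¬p3 ∧ p1)   [De Morgan]
≡ ¬p3 ∧ (¬p3 ∨ p1) ∧ ¬(¬p3 ∧ p1)   [double negation]
≡ ¬p3 ∧ (¬p3 ∨ p1) ∧ (¬¬p3 ∨ ¬p1)   [De Morgan]
≡ ¬p3 ∧ (¬p3 ∨ p1) ∧ (p3 ∨ ¬p1)   [double negation]
≡ (¬p3 ∧ ¬p3 ∧ p3) ∨ (¬p3 ∧ ¬p3 ∧ ¬p1) ∨ (¬p3 ∧ p1 ∧ p3) ∨ (¬p3 ∧ p1 ∧ ¬p1)   [distribute ∧ over ∨]
≡ ¬p3 ∧ ¬p1   [simplify]

¬p3 ∧ ¬p1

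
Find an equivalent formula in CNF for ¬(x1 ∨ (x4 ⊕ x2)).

¬(x1 ∨ (x4 ⊕ x2))
≡ ¬(x1 ∨ (x4 ∨ x2) ∧ ¬(x4 ∧ x2))
≡ ¬x1 ∧ ¬((x4 ∨ x2) ∧ ¬(x4 ∧ x2))
≡ ¬x1 ∧ (¬(x4 ∨ x2) ∨ ¬¬(x4 ∧ x2))
≡ ¬x1 ∧ (¬x4 ∧ ¬x2 ∨ ¬¬(x4 ∧ x2))
≡ ¬x1 ∧ (¬x4 ∧ ¬x2 ∨ x4 ∧ x2)
≡ ¬x1 ∧ (¬x4 ∨ x4) ∧ (¬x4 ∨ x2) ∧ (¬x2 ∨ x4) ∧ (¬x2 ∨ x2)
≡ ¬x1 ∧ (¬x4 ∨ x2) ∧ (¬x2 ∨ x4)

¬x1 ∧ (¬x4 ∨ x2) ∧ (¬x2 ∨ x4)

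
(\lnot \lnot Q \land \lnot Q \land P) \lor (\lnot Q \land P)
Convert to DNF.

\lnot Q \land P

(\lnot \lnot Q \land \lnot Q \land P) \lor (\lnot Q \land P)
= (Q \land \lnot Q \land P) \lor (\lnot Q \land P)
= \lnot Q \land P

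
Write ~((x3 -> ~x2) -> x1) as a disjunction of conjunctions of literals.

~((x3 -> ~x2) -> x1)
= ~(~(x3 -> ~x2) | x1)   (eliminate ->)
= ~(~(~x3 | ~x2) | x1)   (eliminate ->)
= ~~(~x3 | ~x2) & ~x1   (De Morgan)
= (~x3 | ~x2) & ~x1   (double negation)
= (~x3 & ~x1) | (~x2 & ~x1)   (distribute & over |)

(~x3 & ~x1) | (~x2 & ~x1)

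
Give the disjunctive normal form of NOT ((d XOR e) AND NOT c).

(NOT d AND NOT e) OR (e AND d) OR c

NOT ((d XOR e) AND NOT c)
= NOT (((d AND NOT e) OR (NOT d AND e)) AND NOT c)   [expand XOR]
= NOT ((d AND NOT e) OR (NOT d AND e)) OR NOT NOT c   [De Morgan]
= (NOT (d AND NOT e) AND NOT (NOT d AND e)) OR NOT NOT c   [De Morgan]
= ((NOT d OR NOT NOT e) AND NOT (NOT d AND e)) OR NOT NOT c   [De Morgan]
= ((NOT d OR e) AND NOT (NOT d AND e)) OR NOT NOT c   [double negation]
= ((NOT d OR e) AND (NOT NOT d OR NOT e)) OR NOT NOT c   [De Morgan]
= ((NOT d OR e) AND (d OR NOT e)) OR NOT NOT c   [double negation]
= ((NOT d OR e) AND (d OR NOT e)) OR c   [double negation]
= (NOT d AND d) OR (NOT d AND NOT e) OR (e AND d) OR (e AND NOT e) OR c   [distribute AND over OR]
= (NOT d AND NOT e) OR (e AND d) OR c   [simplify]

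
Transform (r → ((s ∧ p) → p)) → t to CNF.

(r ∨ t) ∧ (s ∨ t) ∧ (p ∨ t) ∧ (¬p ∨ t)

(r → ((s ∧ p) → p)) → t
= ¬(r → ((s ∧ p) → p)) ∨ t   (eliminate →)
= ¬(¬r ∨ ((s ∧ p) → p)) ∨ t   (eliminate →)
= ¬(¬r ∨ ¬(s ∧ p) ∨ p) ∨ t   (eliminate →)
= (¬¬r ∧ ¬¬(s ∧ p) ∧ ¬p) ∨ t   (De Morgan)
= (r ∧ ¬¬(s ∧ p) ∧ ¬p) ∨ t   (double negation)
= (r ∧ s ∧ p ∧ ¬p) ∨ t   (double negation)
= (r ∨ t) ∧ (s ∨ t) ∧ (p ∨ t) ∧ (¬p ∨ t)   (distribute ∨ over ∧)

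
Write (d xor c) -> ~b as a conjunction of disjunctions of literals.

(d xor c) -> ~b
= ~(d xor c) | ~b   [eliminate ->]
= ~((d | c) & ~(d & c)) | ~b   [expand xor]
= ~(d | c) | ~~(d & c) | ~b   [De Morgan]
= (~d & ~c) | ~~(d & c) | ~b   [De Morgan]
= (~d & ~c) | (d & c) | ~b   [double negation]
= (~d | d | ~b) & (~d | c | ~b) & (~c | d | ~b) & (~c | c | ~b)   [distribute | over &]
= (~d | c | ~b) & (~c | d | ~b)   [simplify]

(~d | c | ~b) & (~c | d | ~b)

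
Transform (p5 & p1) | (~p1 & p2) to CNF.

(p5 & p1) | (~p1 & p2)
≡ (p5 | ~p1) & (p5 | p2) & (p1 | ~p1) & (p1 | p2)
≡ (p5 | ~p1) & (p5 | p2) & (p1 | p2)

(p5 | ~p1) & (p5 | p2) & (p1 | p2)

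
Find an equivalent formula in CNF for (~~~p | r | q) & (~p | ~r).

(~p | r | q) & (~p | ~r)

(~~~p | r | q) & (~p | ~r)
≡ (~p | r | q) & (~p | ~r)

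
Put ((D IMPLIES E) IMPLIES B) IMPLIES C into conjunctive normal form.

(NOT D OR E OR C) AND (NOT B OR C)

((D IMPLIES E) IMPLIES B) IMPLIES C
≡ NOT ((D IMPLIES E) IMPLIES B) OR C   [eliminate IMPLIES]
≡ NOT (NOT (D IMPLIES E) OR B) OR C   [eliminate IMPLIES]
≡ NOT (NOT (NOT D OR E) OR B) OR C   [eliminate IMPLIES]
≡ (NOT NOT (NOT D OR E) AND NOT B) OR C   [De Morgan]
≡ ((NOT D OR E) AND NOT B) OR C   [double negation]
≡ (NOT D OR E OR C) AND (NOT B OR C)   [distribute OR over AND]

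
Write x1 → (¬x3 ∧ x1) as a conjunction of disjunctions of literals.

x1 → (¬x3 ∧ x1)
≡ ¬x1 ∨ (¬x3 ∧ x1)   (eliminate →)
≡ (¬x1 ∨ ¬x3) ∧ (¬x1 ∨ x1)   (distribute ∨ over ∧)
≡ ¬x1 ∨ ¬x3   (simplify)

¬x1 ∨ ¬x3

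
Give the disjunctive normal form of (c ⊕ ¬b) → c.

(c ⊕ ¬b) → c
≡ ¬(c ⊕ ¬b) ∨ c   [eliminate →]
≡ ¬((c ∧ ¬¬b) ∨ (¬c ∧ ¬b)) ∨ c   [expand ⊕]
≡ (¬(c ∧ ¬¬b) ∧ ¬(¬c ∧ ¬b)) ∨ c   [De Morgan]
≡ ((¬c ∨ ¬¬¬b) ∧ ¬(¬c ∧ ¬b)) ∨ c   [De Morgan]
≡ ((¬c ∨ ¬b) ∧ ¬(¬c ∧ ¬b)) ∨ c   [double negation]
≡ ((¬c ∨ ¬b) ∧ (¬¬c ∨ ¬¬b)) ∨ c   [De Morgan]
≡ ((¬c ∨ ¬b) ∧ (c ∨ ¬¬b)) ∨ c   [double negation]
≡ ((¬c ∨ ¬b) ∧ (c ∨ b)) ∨ c   [double negation]
≡ (¬c ∧ c) ∨ (¬c ∧ b) ∨ (¬b ∧ c) ∨ (¬b ∧ b) ∨ c   [distribute ∧ over ∨]
≡ (¬c ∧ b) ∨ c   [simplify]

(¬c ∧ b) ∨ c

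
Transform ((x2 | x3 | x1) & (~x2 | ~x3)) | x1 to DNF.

((x2 | x3 | x1) & (~x2 | ~x3)) | x1
⇔ (x2 & ~x2) | (x2 & ~x3) | (x3 & ~x2) | (x3 & ~x3) | (x1 & ~x2) | (x1 & ~x3) | x1   — distribute & over |
⇔ (x2 & ~x3) | (x3 & ~x2) | x1   — simplify

(x2 & ~x3) | (x3 & ~x2) | x1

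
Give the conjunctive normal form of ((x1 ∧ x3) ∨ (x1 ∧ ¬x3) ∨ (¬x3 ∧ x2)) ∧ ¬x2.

((x1 ∧ x3) ∨ (x1 ∧ ¬x3) ∨ (¬x3 ∧ x2)) ∧ ¬x2
≡ (x1 ∨ x1 ∨ ¬x3) ∧ (x1 ∨ x1 ∨ x2) ∧ (x1 ∨ ¬x3 ∨ ¬x3) ∧ (x1 ∨ ¬x3 ∨ x2) ∧ (x3 ∨ x1 ∨ ¬x3) ∧ (x3 ∨ x1 ∨ x2) ∧ (x3 ∨ ¬x3 ∨ ¬x3) ∧ (x3 ∨ ¬x3 ∨ x2) ∧ ¬x2   (distribute ∨ over ∧)
≡ (x1 ∨ ¬x3) ∧ (x1 ∨ x2) ∧ ¬x2   (simplify)

(x1 ∨ ¬x3) ∧ (x1 ∨ x2) ∧ ¬x2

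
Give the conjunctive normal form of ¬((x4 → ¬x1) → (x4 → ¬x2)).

(¬x4 ∨ ¬x1) ∧ x4 ∧ x2

¬((x4 → ¬x1) → (x4 → ¬x2))
⇔ ¬(¬(x4 → ¬x1) ∨ (x4 → ¬x2))   — eliminate →
⇔ ¬(¬(¬x4 ∨ ¬x1) ∨ (x4 → ¬x2))   — eliminate →
⇔ ¬(¬(¬x4 ∨ ¬x1) ∨ ¬x4 ∨ ¬x2)   — eliminate →
⇔ ¬¬(¬x4 ∨ ¬x1) ∧ ¬¬x4 ∧ ¬¬x2   — De Morgan
⇔ (¬x4 ∨ ¬x1) ∧ ¬¬x4 ∧ ¬¬x2   — double negation
⇔ (¬x4 ∨ ¬x1) ∧ x4 ∧ ¬¬x2   — double negation
⇔ (¬x4 ∨ ¬x1) ∧ x4 ∧ x2   — double negation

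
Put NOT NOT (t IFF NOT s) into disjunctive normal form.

NOT NOT (t IFF NOT s)
= NOT NOT ((t IMPLIES NOT s) AND (NOT s IMPLIES t))   (eliminate IFF)
= NOT NOT ((NOT t OR NOT s) AND (NOT s IMPLIES t))   (eliminate IMPLIES)
= NOT NOT ((NOT t OR NOT s) AND (NOT NOT s OR t))   (eliminate IMPLIES)
= (NOT t OR NOT s) AND (NOT NOT s OR t)   (double negation)
= (NOT t OR NOT s) AND (s OR t)   (double negation)
= (NOT t AND s) OR (NOT t AND t) OR (NOT s AND s) OR (NOT s AND t)   (distribute AND over OR)
= (NOT t AND s) OR (NOT s AND t)   (simplify)

(NOT t AND s) OR (NOT s AND t)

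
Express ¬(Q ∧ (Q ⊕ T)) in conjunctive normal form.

¬Q ∨ T

¬(Q ∧ (Q ⊕ T))
= ¬(Q ∧ (Q ∨ T) ∧ ¬(Q ∧ T))
= ¬Q ∨ ¬(Q ∨ T) ∨ ¬¬(Q ∧ T)
= ¬Q ∨ (¬Q ∧ ¬T) ∨ ¬¬(Q ∧ T)
= ¬Q ∨ (¬Q ∧ ¬T) ∨ (Q ∧ T)
= (¬Q ∨ ¬Q ∨ Q) ∧ (¬Q ∨ ¬Q ∨ T) ∧ (¬Q ∨ ¬T ∨ Q) ∧ (¬Q ∨ ¬T ∨ T)
= ¬Q ∨ T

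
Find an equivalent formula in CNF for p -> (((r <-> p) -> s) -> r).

p -> (((r <-> p) -> s) -> r)
≡ ~p | (((r <-> p) -> s) -> r)
≡ ~p | ~((r <-> p) -> s) | r
≡ ~p | ~(~(r <-> p) | s) | r
≡ ~p | ~(~((r -> p) & (p -> r)) | s) | r
≡ ~p | ~(~((~r | p) & (p -> r)) | s) | r
≡ ~p | ~(~((~r | p) & (~p | r)) | s) | r
≡ ~p | (~~((~r | p) & (~p | r)) & ~s) | r
≡ ~p | ((~r | p) & (~p | r) & ~s) | r
≡ (~p | ~r | p | r) & (~p | ~p | r | r) & (~p | ~s | r)
≡ ~p | r

~p | r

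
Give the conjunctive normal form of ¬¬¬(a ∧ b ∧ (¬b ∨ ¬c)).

¬a ∨ ¬b ∨ c

¬¬¬(a ∧ b ∧ (¬b ∨ ¬c))
= ¬(a ∧ b ∧ (¬b ∨ ¬c))   — double negation
= ¬a ∨ ¬b ∨ ¬(¬b ∨ ¬c)   — De Morgan
= ¬a ∨ ¬b ∨ (¬¬b ∧ ¬¬c)   — De Morgan
= ¬a ∨ ¬b ∨ (b ∧ ¬¬c)   — double negation
= ¬a ∨ ¬b ∨ (b ∧ c)   — double negation
= (¬a ∨ ¬b ∨ b) ∧ (¬a ∨ ¬b ∨ c)   — distribute ∨ over ∧
= ¬a ∨ ¬b ∨ c   — simplify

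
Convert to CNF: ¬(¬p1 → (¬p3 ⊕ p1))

¬(¬p1 → (¬p3 ⊕ p1))
≡ ¬(¬¬p1 ∨ (¬p3 ⊕ p1))   [eliminate →]
≡ ¬(¬¬p1 ∨ ((¬p3 ∨ p1) ∧ ¬(¬p3 ∧ p1)))   [expand ⊕]
≡ ¬¬¬p1 ∧ ¬((¬p3 ∨ p1) ∧ ¬(¬p3 ∧ p1))   [De Morgan]
≡ ¬p1 ∧ ¬((¬p3 ∨ p1) ∧ ¬(¬p3 ∧ p1))   [double negation]
≡ ¬p1 ∧ (¬(¬p3 ∨ p1) ∨ ¬¬(¬p3 ∧ p1))   [De Morgan]
≡ ¬p1 ∧ ((¬¬p3 ∧ ¬p1) ∨ ¬¬(¬p3 ∧ p1))   [De Morgan]
≡ ¬p1 ∧ ((p3 ∧ ¬p1) ∨ ¬¬(¬p3 ∧ p1))   [double negation]
≡ ¬p1 ∧ ((p3 ∧ ¬p1) ∨ (¬p3 ∧ p1))   [double negation]
≡ ¬p1 ∧ (p3 ∨ ¬p3) ∧ (p3 ∨ p1) ∧ (¬p1 ∨ ¬p3) ∧ (¬p1 ∨ p1)   [distribute ∨ over ∧]
≡ ¬p1 ∧ (p3 ∨ p1)   [simplify]

¬p1 ∧ (p3 ∨ p1)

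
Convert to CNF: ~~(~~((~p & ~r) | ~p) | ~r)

~~(~~((~p & ~r) | ~p) | ~r)
≡ ~~((~p & ~r) | ~p) | ~r   (double negation)
≡ (~p & ~r) | ~p | ~r   (double negation)
≡ (~p | ~p | ~r) & (~r | ~p | ~r)   (distribute | over &)
≡ ~p | ~r   (simplify)

~p | ~r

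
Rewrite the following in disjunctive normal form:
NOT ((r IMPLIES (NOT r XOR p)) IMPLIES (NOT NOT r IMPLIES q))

NOT ((r IMPLIES (NOT r XOR p)) IMPLIES (NOT NOT r IMPLIES q))
≡ NOT (NOT (r IMPLIES (NOT r XOR p)) OR (NOT NOT r IMPLIES q))   [eliminate IMPLIES]
≡ NOT (NOT (NOT r OR (NOT r XOR p)) OR (NOT NOT r IMPLIES q))   [eliminate IMPLIES]
≡ NOT (NOT (NOT r OR (NOT r AND NOT p) OR (NOT NOT r AND p)) OR (NOT NOT r IMPLIES q))   [expand XOR]
≡ NOT (NOT (NOT r OR (NOT r AND NOT p) OR (NOT NOT r AND p)) OR NOT NOT NOT r OR q)   [eliminate IMPLIES]
≡ NOT NOT (NOT r OR (NOT r AND NOT p) OR (NOT NOT r AND p)) AND NOT NOT NOT NOT r AND NOT q   [De Morgan]
≡ (NOT r OR (NOT r AND NOT p) OR (NOT NOT r AND p)) AND NOT NOT NOT NOT r AND NOT q   [double negation]
≡ (NOT r OR (NOT r AND NOT p) OR (r AND p)) AND NOT NOT NOT NOT r AND NOT q   [double negation]
≡ (NOT r OR (NOT r AND NOT p) OR (r AND p)) AND NOT NOT r AND NOT q   [double negation]
≡ (NOT r OR (NOT r AND NOT p) OR (r AND p)) AND r AND NOT q   [double negation]
≡ (NOT r AND r AND NOT q) OR (NOT r AND NOT p AND r AND NOT q) OR (r AND p AND r AND NOT q)   [distribute AND over OR]
≡ r AND p AND NOT q   [simplify]

r AND p AND NOT q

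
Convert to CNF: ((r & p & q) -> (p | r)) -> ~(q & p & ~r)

((r & p & q) -> (p | r)) -> ~(q & p & ~r)
≡ ~((r & p & q) -> (p | r)) | ~(q & p & ~r)   [eliminate ->]
≡ ~(~(r & p & q) | p | r) | ~(q & p & ~r)   [eliminate ->]
≡ (~~(r & p & q) & ~p & ~r) | ~(q & p & ~r)   [De Morgan]
≡ (r & p & q & ~p & ~r) | ~(q & p & ~r)   [double negation]
≡ (r & p & q & ~p & ~r) | ~q | ~p | ~~r   [De Morgan]
≡ (r & p & q & ~p & ~r) | ~q | ~p | r   [double negation]
≡ (r | ~q | ~p | r) & (p | ~q | ~p | r) & (q | ~q | ~p | r) & (~p | ~q | ~p | r) & (~r | ~q | ~p | r)   [distribute | over &]
≡ r | ~q | ~p   [simplify]

r | ~q | ~p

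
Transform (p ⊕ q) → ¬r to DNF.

(¬p ∧ ¬q) ∨ (q ∧ p) ∨ ¬r

(p ⊕ q) → ¬r
= ¬(p ⊕ q) ∨ ¬r
= ¬((p ∧ ¬q) ∨ (¬p ∧ q)) ∨ ¬r
= (¬(p ∧ ¬q) ∧ ¬(¬p ∧ q)) ∨ ¬r
= ((¬p ∨ ¬¬q) ∧ ¬(¬p ∧ q)) ∨ ¬r
= ((¬p ∨ q) ∧ ¬(¬p ∧ q)) ∨ ¬r
= ((¬p ∨ q) ∧ (¬¬p ∨ ¬q)) ∨ ¬r
= ((¬p ∨ q) ∧ (p ∨ ¬q)) ∨ ¬r
= (¬p ∧ p) ∨ (¬p ∧ ¬q) ∨ (q ∧ p) ∨ (q ∧ ¬q) ∨ ¬r
= (¬p ∧ ¬q) ∨ (q ∧ p) ∨ ¬r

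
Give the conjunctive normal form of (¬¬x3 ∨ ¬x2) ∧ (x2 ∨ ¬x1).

(¬¬x3 ∨ ¬x2) ∧ (x2 ∨ ¬x1)
= (x3 ∨ ¬x2) ∧ (x2 ∨ ¬x1)   [double negation]

(x3 ∨ ¬x2) ∧ (x2 ∨ ¬x1)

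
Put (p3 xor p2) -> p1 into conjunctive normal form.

(p3 xor p2) -> p1
⇔ ~(p3 xor p2) | p1   [eliminate ->]
⇔ ~((p3 | p2) & ~(p3 & p2)) | p1   [expand xor]
⇔ ~(p3 | p2) | ~~(p3 & p2) | p1   [De Morgan]
⇔ (~p3 & ~p2) | ~~(p3 & p2) | p1   [De Morgan]
⇔ (~p3 & ~p2) | (p3 & p2) | p1   [double negation]
⇔ (~p3 | p3 | p1) & (~p3 | p2 | p1) & (~p2 | p3 | p1) & (~p2 | p2 | p1)   [distribute | over &]
⇔ (~p3 | p2 | p1) & (~p2 | p3 | p1)   [simplify]

(~p3 | p2 | p1) & (~p2 | p3 | p1)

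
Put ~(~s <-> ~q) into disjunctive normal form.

~(~s <-> ~q)
≡ ~((~s -> ~q) & (~q -> ~s))
≡ ~((~~s | ~q) & (~q -> ~s))
≡ ~((~~s | ~q) & (~~q | ~s))
≡ ~(~~s | ~q) | ~(~~q | ~s)
≡ (~~~s & ~~q) | ~(~~q | ~s)
≡ (~s & ~~q) | ~(~~q | ~s)
≡ (~s & q) | ~(~~q | ~s)
≡ (~s & q) | (~~~q & ~~s)
≡ (~s & q) | (~q & ~~s)
≡ (~s & q) | (~q & s)

(~s & q) | (~q & s)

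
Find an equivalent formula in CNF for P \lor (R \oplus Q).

(P \lor R \lor Q) \land (P \lor \lnot R \lor \lnot Q)

P \lor (R \oplus Q)
= P \lor ((R \lor Q) \land \lnot (R \land Q))   [expand \oplus]
= P \lor ((R \lor Q) \land (\lnot R \lor \lnot Q))   [De Morgan]
= (P \lor R \lor Q) \land (P \lor \lnot R \lor \lnot Q)   [distribute \lor over \land]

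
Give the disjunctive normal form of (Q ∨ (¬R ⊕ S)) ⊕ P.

(Q ∨ (¬R ⊕ S)) ⊕ P
⇔ ((Q ∨ (¬R ⊕ S)) ∧ ¬P) ∨ (¬(Q ∨ (¬R ⊕ S)) ∧ P)   — expand ⊕
⇔ ((Q ∨ (¬R ∧ ¬S) ∨ (¬¬R ∧ S)) ∧ ¬P) ∨ (¬(Q ∨ (¬R ⊕ S)) ∧ P)   — expand ⊕
⇔ ((Q ∨ (¬R ∧ ¬S) ∨ (¬¬R ∧ S)) ∧ ¬P) ∨ (¬(Q ∨ (¬R ∧ ¬S) ∨ (¬¬R ∧ S)) ∧ P)   — expand ⊕
⇔ ((Q ∨ (¬R ∧ ¬S) ∨ (R ∧ S)) ∧ ¬P) ∨ (¬(Q ∨ (¬R ∧ ¬S) ∨ (¬¬R ∧ S)) ∧ P)   — double negation
⇔ ((Q ∨ (¬R ∧ ¬S) ∨ (R ∧ S)) ∧ ¬P) ∨ (¬Q ∧ ¬(¬R ∧ ¬S) ∧ ¬(¬¬R ∧ S) ∧ P)   — De Morgan
⇔ ((Q ∨ (¬R ∧ ¬S) ∨ (R ∧ S)) ∧ ¬P) ∨ (¬Q ∧ (¬¬R ∨ ¬¬S) ∧ ¬(¬¬R ∧ S) ∧ P)   — De Morgan
⇔ ((Q ∨ (¬R ∧ ¬S) ∨ (R ∧ S)) ∧ ¬P) ∨ (¬Q ∧ (R ∨ ¬¬S) ∧ ¬(¬¬R ∧ S) ∧ P)   — double negation
⇔ ((Q ∨ (¬R ∧ ¬S) ∨ (R ∧ S)) ∧ ¬P) ∨ (¬Q ∧ (R ∨ S) ∧ ¬(¬¬R ∧ S) ∧ P)   — double negation
⇔ ((Q ∨ (¬R ∧ ¬S) ∨ (R ∧ S)) ∧ ¬P) ∨ (¬Q ∧ (R ∨ S) ∧ (¬¬¬R ∨ ¬S) ∧ P)   — De Morgan
⇔ ((Q ∨ (¬R ∧ ¬S) ∨ (R ∧ S)) ∧ ¬P) ∨ (¬Q ∧ (R ∨ S) ∧ (¬R ∨ ¬S) ∧ P)   — double negation
⇔ (Q ∧ ¬P) ∨ (¬R ∧ ¬S ∧ ¬P) ∨ (R ∧ S ∧ ¬P) ∨ (¬Q ∧ R ∧ ¬R ∧ P) ∨ (¬Q ∧ R ∧ ¬S ∧ P) ∨ (¬Q ∧ S ∧ ¬R ∧ P) ∨ (¬Q ∧ S ∧ ¬S ∧ P)   — distribute ∧ over ∨
⇔ (Q ∧ ¬P) ∨ (¬R ∧ ¬S ∧ ¬P) ∨ (R ∧ S ∧ ¬P) ∨ (¬Q ∧ R ∧ ¬S ∧ P) ∨ (¬Q ∧ S ∧ ¬R ∧ P)   — simplify

(Q ∧ ¬P) ∨ (¬R ∧ ¬S ∧ ¬P) ∨ (R ∧ S ∧ ¬P) ∨ (¬Q ∧ R ∧ ¬S ∧ P) ∨ (¬Q ∧ S ∧ ¬R ∧ P)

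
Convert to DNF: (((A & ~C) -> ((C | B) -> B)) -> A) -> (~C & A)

(((A & ~C) -> ((C | B) -> B)) -> A) -> (~C & A)
⇔ ~(((A & ~C) -> ((C | B) -> B)) -> A) | (~C & A)   — eliminate ->
⇔ ~(~((A & ~C) -> ((C | B) -> B)) | A) | (~C & A)   — eliminate ->
⇔ ~(~(~(A & ~C) | ((C | B) -> B)) | A) | (~C & A)   — eliminate ->
⇔ ~(~(~(A & ~C) | ~(C | B) | B) | A) | (~C & A)   — eliminate ->
⇔ (~~(~(A & ~C) | ~(C | B) | B) & ~A) | (~C & A)   — De Morgan
⇔ ((~(A & ~C) | ~(C | B) | B) & ~A) | (~C & A)   — double negation
⇔ ((~A | ~~C | ~(C | B) | B) & ~A) | (~C & A)   — De Morgan
⇔ ((~A | C | ~(C | B) | B) & ~A) | (~C & A)   — double negation
⇔ ((~A | C | (~C & ~B) | B) & ~A) | (~C & A)   — De Morgan
⇔ (~A & ~A) | (C & ~A) | (~C & ~B & ~A) | (B & ~A) | (~C & A)   — distribute & over |
⇔ ~A | (~C & A)   — simplify

~A | (~C & A)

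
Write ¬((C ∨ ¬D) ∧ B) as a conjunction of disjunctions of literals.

(¬C ∨ ¬B) ∧ (D ∨ ¬B)

¬((C ∨ ¬D) ∧ B)
= ¬(C ∨ ¬D) ∨ ¬B   [De Morgan]
= (¬C ∧ ¬¬D) ∨ ¬B   [De Morgan]
= (¬C ∧ D) ∨ ¬B   [double negation]
= (¬C ∨ ¬B) ∧ (D ∨ ¬B)   [distribute ∨ over ∧]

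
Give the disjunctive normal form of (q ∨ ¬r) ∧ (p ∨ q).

(q ∨ ¬r) ∧ (p ∨ q)
≡ (q ∧ p) ∨ (q ∧ q) ∨ (¬r ∧ p) ∨ (¬r ∧ q)   (distribute ∧ over ∨)
≡ q ∨ (¬r ∧ p)   (simplify)

q ∨ (¬r ∧ p)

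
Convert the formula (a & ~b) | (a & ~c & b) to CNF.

(a & ~b) | (a & ~c & b)
≡ (a | a) & (a | ~c) & (a | b) & (~b | a) & (~b | ~c) & (~b | b)   [distribute | over &]
≡ a & (~b | ~c)   [simplify]

a & (~b | ~c)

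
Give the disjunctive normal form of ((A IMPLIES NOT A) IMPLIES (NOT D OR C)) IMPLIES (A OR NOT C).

A OR NOT C

((A IMPLIES NOT A) IMPLIES (NOT D OR C)) IMPLIES (A OR NOT C)
≡ NOT ((A IMPLIES NOT A) IMPLIES (NOT D OR C)) OR A OR NOT C   (eliminate IMPLIES)
≡ NOT (NOT (A IMPLIES NOT A) OR NOT D OR C) OR A OR NOT C   (eliminate IMPLIES)
≡ NOT (NOT (NOT A OR NOT A) OR NOT D OR C) OR A OR NOT C   (eliminate IMPLIES)
≡ (NOT NOT (NOT A OR NOT A) AND NOT NOT D AND NOT C) OR A OR NOT C   (De Morgan)
≡ ((NOT A OR NOT A) AND NOT NOT D AND NOT C) OR A OR NOT C   (double negation)
≡ ((NOT A OR NOT A) AND D AND NOT C) OR A OR NOT C   (double negation)
≡ (NOT A AND D AND NOT C) OR (NOT A AND D AND NOT C) OR A OR NOT C   (distribute AND over OR)
≡ A OR NOT C   (simplify)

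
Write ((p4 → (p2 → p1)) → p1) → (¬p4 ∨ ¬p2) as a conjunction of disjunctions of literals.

(¬p4 ∨ ¬p2 ∨ p1) ∧ (¬p1 ∨ ¬p4 ∨ ¬p2)

((p4 → (p2 → p1)) → p1) → (¬p4 ∨ ¬p2)
≡ ¬((p4 → (p2 → p1)) → p1) ∨ ¬p4 ∨ ¬p2   [eliminate →]
≡ ¬(¬(p4 → (p2 → p1)) ∨ p1) ∨ ¬p4 ∨ ¬p2   [eliminate →]
≡ ¬(¬(¬p4 ∨ (p2 → p1)) ∨ p1) ∨ ¬p4 ∨ ¬p2   [eliminate →]
≡ ¬(¬(¬p4 ∨ ¬p2 ∨ p1) ∨ p1) ∨ ¬p4 ∨ ¬p2   [eliminate →]
≡ (¬¬(¬p4 ∨ ¬p2 ∨ p1) ∧ ¬p1) ∨ ¬p4 ∨ ¬p2   [De Morgan]
≡ ((¬p4 ∨ ¬p2 ∨ p1) ∧ ¬p1) ∨ ¬p4 ∨ ¬p2   [double negation]
≡ (¬p4 ∨ ¬p2 ∨ p1 ∨ ¬p4 ∨ ¬p2) ∧ (¬p1 ∨ ¬p4 ∨ ¬p2)   [distribute ∨ over ∧]
≡ (¬p4 ∨ ¬p2 ∨ p1) ∧ (¬p1 ∨ ¬p4 ∨ ¬p2)   [simplify]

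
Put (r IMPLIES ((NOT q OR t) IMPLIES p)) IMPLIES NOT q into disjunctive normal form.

(r IMPLIES ((NOT q OR t) IMPLIES p)) IMPLIES NOT q
⇔ NOT (r IMPLIES ((NOT q OR t) IMPLIES p)) OR NOT q   (eliminate IMPLIES)
⇔ NOT (NOT r OR ((NOT q OR t) IMPLIES p)) OR NOT q   (eliminate IMPLIES)
⇔ NOT (NOT r OR NOT (NOT q OR t) OR p) OR NOT q   (eliminate IMPLIES)
⇔ (NOT NOT r AND NOT NOT (NOT q OR t) AND NOT p) OR NOT q   (De Morgan)
⇔ (r AND NOT NOT (NOT q OR t) AND NOT p) OR NOT q   (double negation)
⇔ (r AND (NOT q OR t) AND NOT p) OR NOT q   (double negation)
⇔ (r AND NOT q AND NOT p) OR (r AND t AND NOT p) OR NOT q   (distribute AND over OR)
⇔ (r AND t AND NOT p) OR NOT q   (simplify)

(r AND t AND NOT p) OR NOT q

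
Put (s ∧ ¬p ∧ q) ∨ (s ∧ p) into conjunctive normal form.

(s ∧ ¬p ∧ q) ∨ (s ∧ p)
≡ (s ∨ s) ∧ (s ∨ p) ∧ (¬p ∨ s) ∧ (¬p ∨ p) ∧ (q ∨ s) ∧ (q ∨ p)   [distribute ∨ over ∧]
≡ s ∧ (q ∨ p)   [simplify]

s ∧ (q ∨ p)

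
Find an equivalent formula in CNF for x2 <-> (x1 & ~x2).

~x2 & (~x1 | x2)

x2 <-> (x1 & ~x2)
≡ (x2 -> (x1 & ~x2)) & ((x1 & ~x2) -> x2)   [eliminate <->]
≡ (~x2 | (x1 & ~x2)) & ((x1 & ~x2) -> x2)   [eliminate ->]
≡ (~x2 | (x1 & ~x2)) & (~(x1 & ~x2) | x2)   [eliminate ->]
≡ (~x2 | (x1 & ~x2)) & (~x1 | ~~x2 | x2)   [De Morgan]
≡ (~x2 | (x1 & ~x2)) & (~x1 | x2 | x2)   [double negation]
≡ (~x2 | x1) & (~x2 | ~x2) & (~x1 | x2 | x2)   [distribute | over &]
≡ ~x2 & (~x1 | x2)   [simplify]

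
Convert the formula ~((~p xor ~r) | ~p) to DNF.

p & r

~((~p xor ~r) | ~p)
= ~((~p & ~~r) | (~~p & ~r) | ~p)   (expand xor)
= ~(~p & ~~r) & ~(~~p & ~r) & ~~p   (De Morgan)
= (~~p | ~~~r) & ~(~~p & ~r) & ~~p   (De Morgan)
= (p | ~~~r) & ~(~~p & ~r) & ~~p   (double negation)
= (p | ~r) & ~(~~p & ~r) & ~~p   (double negation)
= (p | ~r) & (~~~p | ~~r) & ~~p   (De Morgan)
= (p | ~r) & (~p | ~~r) & ~~p   (double negation)
= (p | ~r) & (~p | r) & ~~p   (double negation)
= (p | ~r) & (~p | r) & p   (double negation)
= (p & ~p & p) | (p & r & p) | (~r & ~p & p) | (~r & r & p)   (distribute & over |)
= p & r   (simplify)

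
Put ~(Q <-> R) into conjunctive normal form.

~(Q <-> R)
= ~((Q -> R) & (R -> Q))   (eliminate <->)
= ~((~Q | R) & (R -> Q))   (eliminate ->)
= ~((~Q | R) & (~R | Q))   (eliminate ->)
= ~(~Q | R) | ~(~R | Q)   (De Morgan)
= (~~Q & ~R) | ~(~R | Q)   (De Morgan)
= (Q & ~R) | ~(~R | Q)   (double negation)
= (Q & ~R) | (~~R & ~Q)   (De Morgan)
= (Q & ~R) | (R & ~Q)   (double negation)
= (Q | R) & (Q | ~Q) & (~R | R) & (~R | ~Q)   (distribute | over &)
= (Q | R) & (~R | ~Q)   (simplify)

(Q | R) & (~R | ~Q)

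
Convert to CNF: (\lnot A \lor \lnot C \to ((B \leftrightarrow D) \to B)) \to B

(\lnot A \lor \lnot C \lor B) \land (\lnot D \lor B)

(\lnot A \lor \lnot C \to ((B \leftrightarrow D) \to B)) \to B
≡ \lnot (\lnot A \lor \lnot C \to ((B \leftrightarrow D) \to B)) \lor B   [eliminate \to]
≡ \lnot (\lnot (\lnot A \lor \lnot C) \lor ((B \leftrightarrow D) \to B)) \lor B   [eliminate \to]
≡ \lnot (\lnot (\lnot A \lor \lnot C) \lor \lnot (B \leftrightarrow D) \lor B) \lor B   [eliminate \to]
≡ \lnot (\lnot (\lnot A \lor \lnot C) \lor \lnot ((B \to D) \land (D \to B)) \lor B) \lor B   [eliminate \leftrightarrow]
≡ \lnot (\lnot (\lnot A \lor \lnot C) \lor \lnot ((\lnot B \lor D) \land (D \to B)) \lor B) \lor B   [eliminate \to]
≡ \lnot (\lnot (\lnot A \lor \lnot C) \lor \lnot ((\lnot B \lor D) \land (\lnot D \lor B)) \lor B) \lor B   [eliminate \to]
≡ \lnot \lnot (\lnot A \lor \lnot C) \land \lnot \lnot ((\lnot B \lor D) \land (\lnot D \lor B)) \land \lnot B \lor B   [De Morgan]
≡ (\lnot A \lor \lnot C) \land \lnot \lnot ((\lnot B \lor D) \land (\lnot D \lor B)) \land \lnot B \lor B   [double negation]
≡ (\lnot A \lor \lnot C) \land (\lnot B \lor D) \land (\lnot D \lor B) \land \lnot B \lor B   [double negation]
≡ (\lnot A \lor \lnot C \lor B) \land (\lnot B \lor D \lor B) \land (\lnot D \lor B \lor B) \land (\lnot B \lor B)   [distribute \lor over \land]
≡ (\lnot A \lor \lnot C \lor B) \land (\lnot D \lor B)   [simplify]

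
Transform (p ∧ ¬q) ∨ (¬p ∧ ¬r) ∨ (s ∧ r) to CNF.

(p ∧ ¬q) ∨ (¬p ∧ ¬r) ∨ (s ∧ r)
≡ (p ∨ ¬p ∨ s) ∧ (p ∨ ¬p ∨ r) ∧ (p ∨ ¬r ∨ s) ∧ (p ∨ ¬r ∨ r) ∧ (¬q ∨ ¬p ∨ s) ∧ (¬q ∨ ¬p ∨ r) ∧ (¬q ∨ ¬r ∨ s) ∧ (¬q ∨ ¬r ∨ r)   — distribute ∨ over ∧
≡ (p ∨ ¬r ∨ s) ∧ (¬q ∨ ¬p ∨ s) ∧ (¬q ∨ ¬p ∨ r) ∧ (¬q ∨ ¬r ∨ s)   — simplify

(p ∨ ¬r ∨ s) ∧ (¬q ∨ ¬p ∨ s) ∧ (¬q ∨ ¬p ∨ r) ∧ (¬q ∨ ¬r ∨ s)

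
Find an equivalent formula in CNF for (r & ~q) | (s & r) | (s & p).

(r | s) & (r | p) & (~q | s)

(r & ~q) | (s & r) | (s & p)
⇔ (r | s | s) & (r | s | p) & (r | r | s) & (r | r | p) & (~q | s | s) & (~q | s | p) & (~q | r | s) & (~q | r | p)   [distribute | over &]
⇔ (r | s) & (r | p) & (~q | s)   [simplify]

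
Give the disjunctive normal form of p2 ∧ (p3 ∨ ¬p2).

p2 ∧ p3

p2 ∧ (p3 ∨ ¬p2)
⇔ p2 ∧ p3 ∨ p2 ∧ ¬p2   — distribute ∧ over ∨
⇔ p2 ∧ p3   — simplify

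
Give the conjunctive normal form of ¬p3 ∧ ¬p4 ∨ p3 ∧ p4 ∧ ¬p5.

(¬p3 ∨ p4) ∧ (¬p3 ∨ ¬p5) ∧ (¬p4 ∨ p3) ∧ (¬p4 ∨ ¬p5)

¬p3 ∧ ¬p4 ∨ p3 ∧ p4 ∧ ¬p5
≡ (¬p3 ∨ p3) ∧ (¬p3 ∨ p4) ∧ (¬p3 ∨ ¬p5) ∧ (¬p4 ∨ p3) ∧ (¬p4 ∨ p4) ∧ (¬p4 ∨ ¬p5)   [distribute ∨ over ∧]
≡ (¬p3 ∨ p4) ∧ (¬p3 ∨ ¬p5) ∧ (¬p4 ∨ p3) ∧ (¬p4 ∨ ¬p5)   [simplify]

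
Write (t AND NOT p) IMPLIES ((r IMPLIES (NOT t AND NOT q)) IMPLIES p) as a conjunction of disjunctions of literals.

(t AND NOT p) IMPLIES ((r IMPLIES (NOT t AND NOT q)) IMPLIES p)
≡ NOT (t AND NOT p) OR ((r IMPLIES (NOT t AND NOT q)) IMPLIES p)   [eliminate IMPLIES]
≡ NOT (t AND NOT p) OR NOT (r IMPLIES (NOT t AND NOT q)) OR p   [eliminate IMPLIES]
≡ NOT (t AND NOT p) OR NOT (NOT r OR (NOT t AND NOT q)) OR p   [eliminate IMPLIES]
≡ NOT t OR NOT NOT p OR NOT (NOT r OR (NOT t AND NOT q)) OR p   [De Morgan]
≡ NOT t OR p OR NOT (NOT r OR (NOT t AND NOT q)) OR p   [double negation]
≡ NOT t OR p OR (NOT NOT r AND NOT (NOT t AND NOT q)) OR p   [De Morgan]
≡ NOT t OR p OR (r AND NOT (NOT t AND NOT q)) OR p   [double negation]
≡ NOT t OR p OR (r AND (NOT NOT t OR NOT NOT q)) OR p   [De Morgan]
≡ NOT t OR p OR (r AND (t OR NOT NOT q)) OR p   [double negation]
≡ NOT t OR p OR (r AND (t OR q)) OR p   [double negation]
≡ (NOT t OR p OR r OR p) AND (NOT t OR p OR t OR q OR p)   [distribute OR over AND]
≡ NOT t OR p OR r   [simplify]

NOT t OR p OR r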